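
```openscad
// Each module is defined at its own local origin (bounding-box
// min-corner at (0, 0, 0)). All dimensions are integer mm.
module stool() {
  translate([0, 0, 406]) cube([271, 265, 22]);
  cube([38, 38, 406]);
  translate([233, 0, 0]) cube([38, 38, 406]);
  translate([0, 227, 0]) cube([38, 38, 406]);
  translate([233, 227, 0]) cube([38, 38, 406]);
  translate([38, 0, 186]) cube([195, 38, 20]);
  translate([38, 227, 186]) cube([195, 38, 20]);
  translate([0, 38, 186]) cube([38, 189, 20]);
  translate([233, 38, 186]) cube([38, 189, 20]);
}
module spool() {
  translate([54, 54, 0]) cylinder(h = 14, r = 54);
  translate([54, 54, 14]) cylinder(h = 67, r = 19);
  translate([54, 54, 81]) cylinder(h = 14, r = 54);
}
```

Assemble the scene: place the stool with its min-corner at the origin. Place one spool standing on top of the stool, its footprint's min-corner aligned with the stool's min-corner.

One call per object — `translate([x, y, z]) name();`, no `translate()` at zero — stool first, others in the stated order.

stool();
translate([0, 0, 428]) spool();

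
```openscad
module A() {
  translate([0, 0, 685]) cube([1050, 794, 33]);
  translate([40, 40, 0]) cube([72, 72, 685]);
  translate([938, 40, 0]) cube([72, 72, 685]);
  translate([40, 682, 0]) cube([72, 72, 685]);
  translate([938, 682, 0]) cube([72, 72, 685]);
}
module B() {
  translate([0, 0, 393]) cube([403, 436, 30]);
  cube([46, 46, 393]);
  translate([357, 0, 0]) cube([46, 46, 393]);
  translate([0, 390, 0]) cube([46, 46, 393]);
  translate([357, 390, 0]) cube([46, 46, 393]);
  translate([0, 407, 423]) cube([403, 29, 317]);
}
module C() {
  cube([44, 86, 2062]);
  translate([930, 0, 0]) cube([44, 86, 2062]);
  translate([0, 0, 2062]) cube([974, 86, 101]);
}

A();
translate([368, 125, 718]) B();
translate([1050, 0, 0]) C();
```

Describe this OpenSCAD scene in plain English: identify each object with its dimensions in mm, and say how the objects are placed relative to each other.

A is a rectangular dining table. The top is 1050×794×33 mm with its upper surface at z = 718 mm. It stands on four 72×72 mm square legs, each inset 40 mm from the nearest pair of top edges, running from the floor to the underside of the top.

B is a chair: 403×436 mm seat, 30 mm thick, top at z = 423 mm, on four 46 mm square corner legs flush with the seat edges. A 29 mm thick backrest slab spans the full seat width, extending 317 mm above the seat top, its back face flush with the seat's +y edge.

C is a door frame. The clear opening is 886 mm wide and 2062 mm high. Two 44 mm wide jambs, 86 mm deep, stand either side of the opening from the floor to the top of the opening. A 101 mm thick head sits across the top of both jambs, spanning the full outside width of the frame.

The chair is on top of the table. The door frame is against the table's +x side, with their −y faces flush.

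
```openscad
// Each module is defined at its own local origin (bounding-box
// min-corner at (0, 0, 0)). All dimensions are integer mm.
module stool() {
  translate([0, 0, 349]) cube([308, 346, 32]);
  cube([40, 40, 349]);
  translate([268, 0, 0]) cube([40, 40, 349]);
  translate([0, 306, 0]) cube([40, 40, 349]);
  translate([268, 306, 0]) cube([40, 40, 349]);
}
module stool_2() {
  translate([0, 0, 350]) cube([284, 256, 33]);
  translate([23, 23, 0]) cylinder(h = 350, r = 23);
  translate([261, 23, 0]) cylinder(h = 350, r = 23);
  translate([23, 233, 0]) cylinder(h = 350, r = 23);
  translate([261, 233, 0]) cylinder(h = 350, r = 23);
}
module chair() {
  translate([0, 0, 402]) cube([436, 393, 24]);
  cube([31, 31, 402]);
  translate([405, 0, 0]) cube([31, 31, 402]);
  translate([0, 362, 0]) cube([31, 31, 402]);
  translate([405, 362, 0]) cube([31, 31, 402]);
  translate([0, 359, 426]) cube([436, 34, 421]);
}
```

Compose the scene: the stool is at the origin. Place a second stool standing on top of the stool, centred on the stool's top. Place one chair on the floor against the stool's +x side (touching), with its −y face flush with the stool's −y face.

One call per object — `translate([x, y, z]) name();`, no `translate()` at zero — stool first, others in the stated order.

stool();
translate([12, 45, 381]) stool_2();
translate([308, 0, 0]) chair();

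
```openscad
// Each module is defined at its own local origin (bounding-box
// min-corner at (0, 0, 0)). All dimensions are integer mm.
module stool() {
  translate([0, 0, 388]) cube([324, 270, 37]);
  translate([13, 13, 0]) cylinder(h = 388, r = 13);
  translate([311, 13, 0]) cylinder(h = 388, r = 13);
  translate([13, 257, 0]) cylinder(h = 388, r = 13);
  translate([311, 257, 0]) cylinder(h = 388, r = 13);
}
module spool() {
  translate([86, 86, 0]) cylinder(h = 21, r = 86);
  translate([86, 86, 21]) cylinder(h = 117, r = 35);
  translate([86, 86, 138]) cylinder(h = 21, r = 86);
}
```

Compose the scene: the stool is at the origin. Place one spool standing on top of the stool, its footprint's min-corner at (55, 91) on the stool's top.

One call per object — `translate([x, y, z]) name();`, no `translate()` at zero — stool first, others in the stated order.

stool();
translate([55, 91, 425]) spool();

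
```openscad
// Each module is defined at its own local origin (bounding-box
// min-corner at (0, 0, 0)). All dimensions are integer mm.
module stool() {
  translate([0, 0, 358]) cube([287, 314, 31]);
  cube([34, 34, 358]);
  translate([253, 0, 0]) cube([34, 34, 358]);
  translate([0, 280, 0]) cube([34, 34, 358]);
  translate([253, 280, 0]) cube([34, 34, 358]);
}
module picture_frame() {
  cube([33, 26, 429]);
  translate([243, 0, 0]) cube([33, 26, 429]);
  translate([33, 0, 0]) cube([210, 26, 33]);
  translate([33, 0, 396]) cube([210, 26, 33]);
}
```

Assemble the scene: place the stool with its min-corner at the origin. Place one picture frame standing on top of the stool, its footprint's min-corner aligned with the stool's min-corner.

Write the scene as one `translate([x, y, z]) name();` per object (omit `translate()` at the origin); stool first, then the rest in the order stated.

stool();
translate([0, 0, 389]) picture_frame();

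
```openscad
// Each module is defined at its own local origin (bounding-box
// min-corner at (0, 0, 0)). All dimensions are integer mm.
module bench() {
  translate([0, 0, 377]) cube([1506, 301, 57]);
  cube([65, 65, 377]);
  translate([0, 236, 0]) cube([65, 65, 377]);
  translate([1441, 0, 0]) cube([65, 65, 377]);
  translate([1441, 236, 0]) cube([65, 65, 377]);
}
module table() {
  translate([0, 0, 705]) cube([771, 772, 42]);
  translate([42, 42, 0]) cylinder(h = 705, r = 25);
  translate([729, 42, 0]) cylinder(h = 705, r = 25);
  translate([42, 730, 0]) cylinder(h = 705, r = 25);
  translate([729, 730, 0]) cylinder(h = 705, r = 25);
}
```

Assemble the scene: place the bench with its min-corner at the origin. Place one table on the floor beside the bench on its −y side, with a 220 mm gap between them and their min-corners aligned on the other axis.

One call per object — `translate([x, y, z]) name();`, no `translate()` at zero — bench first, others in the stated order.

bench();
translate([0, -992, 0]) table();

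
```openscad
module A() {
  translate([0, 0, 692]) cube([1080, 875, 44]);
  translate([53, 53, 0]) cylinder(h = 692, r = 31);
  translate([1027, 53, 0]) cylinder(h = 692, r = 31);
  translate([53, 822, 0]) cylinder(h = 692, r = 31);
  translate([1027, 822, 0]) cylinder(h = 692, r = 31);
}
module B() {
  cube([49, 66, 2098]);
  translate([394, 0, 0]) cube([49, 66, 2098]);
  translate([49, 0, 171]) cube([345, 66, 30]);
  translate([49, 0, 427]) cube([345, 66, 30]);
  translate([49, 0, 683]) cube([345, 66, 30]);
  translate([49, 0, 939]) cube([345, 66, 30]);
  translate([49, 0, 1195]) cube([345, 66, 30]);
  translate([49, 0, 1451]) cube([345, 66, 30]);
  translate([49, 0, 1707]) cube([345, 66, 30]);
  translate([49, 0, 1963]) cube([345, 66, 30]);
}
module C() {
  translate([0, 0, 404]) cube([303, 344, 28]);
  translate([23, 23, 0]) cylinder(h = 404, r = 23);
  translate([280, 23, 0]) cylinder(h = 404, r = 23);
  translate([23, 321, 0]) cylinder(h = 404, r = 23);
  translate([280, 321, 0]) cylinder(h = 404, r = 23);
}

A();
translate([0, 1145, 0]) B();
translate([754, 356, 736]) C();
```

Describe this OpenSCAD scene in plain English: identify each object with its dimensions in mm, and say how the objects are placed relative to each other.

A is a rectangular dining table. The top is 1080×875×44 mm with its upper surface at z = 736 mm. It stands on four round legs of 62 mm diameter, each leg's bounding box inset 22 mm from the nearest pair of top edges, running from the floor to the underside of the top.

B is a wooden ladder with two side rails of 49×66 mm section and 2098 mm height, set 443 mm apart overall. Between them run 8 rectangular rungs (66 mm deep, 30 mm thick), front faces flush with the rails' −y face. The bottom of the first rung is 171 mm above the floor and each subsequent rung is 256 mm higher than the one below.

C is a four-legged stool. The seat is a 303×344×28 mm slab whose top surface is at z = 432 mm; four round legs, each 46 mm in diameter, run from the floor (z = 0) to the underside of the seat, each leg's axis is inset half a diameter from the nearest pair of seat edges (so the leg's bounding box is flush with the corner).

The ladder is on the floor beside the table on its +y side. The stool is on top of the table.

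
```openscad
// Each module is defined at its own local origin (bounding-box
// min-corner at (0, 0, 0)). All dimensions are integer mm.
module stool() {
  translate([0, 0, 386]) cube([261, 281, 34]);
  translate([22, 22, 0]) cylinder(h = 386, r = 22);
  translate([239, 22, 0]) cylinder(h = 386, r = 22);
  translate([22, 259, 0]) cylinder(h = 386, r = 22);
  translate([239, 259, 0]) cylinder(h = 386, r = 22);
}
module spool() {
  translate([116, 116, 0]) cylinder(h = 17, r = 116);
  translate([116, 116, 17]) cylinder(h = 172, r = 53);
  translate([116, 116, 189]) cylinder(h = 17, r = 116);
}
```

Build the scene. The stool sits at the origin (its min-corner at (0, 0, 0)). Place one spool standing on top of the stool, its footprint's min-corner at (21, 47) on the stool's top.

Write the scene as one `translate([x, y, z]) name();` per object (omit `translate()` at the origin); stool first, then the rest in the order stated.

stool();
translate([21, 47, 420]) spool();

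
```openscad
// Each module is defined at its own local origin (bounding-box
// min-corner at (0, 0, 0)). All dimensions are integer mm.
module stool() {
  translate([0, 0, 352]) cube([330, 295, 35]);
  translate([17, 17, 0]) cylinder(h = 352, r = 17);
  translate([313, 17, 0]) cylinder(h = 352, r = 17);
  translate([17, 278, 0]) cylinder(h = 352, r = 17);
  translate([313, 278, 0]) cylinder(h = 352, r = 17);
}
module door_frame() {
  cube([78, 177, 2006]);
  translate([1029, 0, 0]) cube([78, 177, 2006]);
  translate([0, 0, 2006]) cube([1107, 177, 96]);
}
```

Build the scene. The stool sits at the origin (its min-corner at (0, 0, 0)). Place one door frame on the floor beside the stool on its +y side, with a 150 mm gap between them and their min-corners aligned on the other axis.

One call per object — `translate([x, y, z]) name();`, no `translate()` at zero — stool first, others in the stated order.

stool();
translate([0, 445, 0]) door_frame();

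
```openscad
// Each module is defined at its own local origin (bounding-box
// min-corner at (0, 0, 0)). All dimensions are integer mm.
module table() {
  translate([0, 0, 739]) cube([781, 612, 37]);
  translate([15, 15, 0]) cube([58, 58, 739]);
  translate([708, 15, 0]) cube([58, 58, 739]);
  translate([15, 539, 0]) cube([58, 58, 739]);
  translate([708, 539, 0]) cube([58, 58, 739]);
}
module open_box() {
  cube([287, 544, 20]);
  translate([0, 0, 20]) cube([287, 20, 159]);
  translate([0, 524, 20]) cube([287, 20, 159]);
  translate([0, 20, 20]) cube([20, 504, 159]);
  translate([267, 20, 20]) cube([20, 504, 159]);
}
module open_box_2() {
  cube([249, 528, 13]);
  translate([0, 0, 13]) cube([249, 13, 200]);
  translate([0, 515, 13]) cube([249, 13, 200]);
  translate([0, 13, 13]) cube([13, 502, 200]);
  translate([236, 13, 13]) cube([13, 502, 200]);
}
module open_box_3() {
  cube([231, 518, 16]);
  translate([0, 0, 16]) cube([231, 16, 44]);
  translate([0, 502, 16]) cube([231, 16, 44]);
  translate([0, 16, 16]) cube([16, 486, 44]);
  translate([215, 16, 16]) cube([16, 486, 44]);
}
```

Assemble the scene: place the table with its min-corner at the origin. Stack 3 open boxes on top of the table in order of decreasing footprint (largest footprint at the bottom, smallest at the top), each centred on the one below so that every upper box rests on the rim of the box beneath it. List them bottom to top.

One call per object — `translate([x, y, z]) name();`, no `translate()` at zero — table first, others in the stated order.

table();
translate([247, 34, 776]) open_box();
translate([266, 42, 955]) open_box_2();
translate([275, 47, 1168]) open_box_3();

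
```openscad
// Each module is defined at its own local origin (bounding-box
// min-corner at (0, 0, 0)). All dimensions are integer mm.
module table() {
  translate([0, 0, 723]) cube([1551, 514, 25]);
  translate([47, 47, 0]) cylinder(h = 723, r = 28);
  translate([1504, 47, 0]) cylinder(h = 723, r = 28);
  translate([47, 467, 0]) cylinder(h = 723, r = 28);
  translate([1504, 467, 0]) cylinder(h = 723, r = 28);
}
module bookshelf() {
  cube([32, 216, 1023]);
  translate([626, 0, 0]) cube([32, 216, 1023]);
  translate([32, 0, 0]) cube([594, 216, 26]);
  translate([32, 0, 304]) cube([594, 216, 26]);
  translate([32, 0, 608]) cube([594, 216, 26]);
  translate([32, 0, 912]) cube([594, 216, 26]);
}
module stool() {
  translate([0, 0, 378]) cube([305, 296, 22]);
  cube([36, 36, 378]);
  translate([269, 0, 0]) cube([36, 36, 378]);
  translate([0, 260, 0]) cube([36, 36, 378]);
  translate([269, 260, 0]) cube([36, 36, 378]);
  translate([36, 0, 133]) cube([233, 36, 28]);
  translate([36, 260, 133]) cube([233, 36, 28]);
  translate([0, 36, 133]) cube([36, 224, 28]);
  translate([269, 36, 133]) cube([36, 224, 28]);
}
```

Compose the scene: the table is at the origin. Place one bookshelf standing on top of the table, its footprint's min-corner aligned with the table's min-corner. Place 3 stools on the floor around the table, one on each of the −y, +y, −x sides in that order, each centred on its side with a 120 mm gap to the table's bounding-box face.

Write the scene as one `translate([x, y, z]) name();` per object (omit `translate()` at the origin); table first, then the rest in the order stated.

table();
translate([0, 0, 748]) bookshelf();
translate([623, -416, 0]) stool();
translate([623, 634, 0]) stool();
translate([-425, 109, 0]) stool();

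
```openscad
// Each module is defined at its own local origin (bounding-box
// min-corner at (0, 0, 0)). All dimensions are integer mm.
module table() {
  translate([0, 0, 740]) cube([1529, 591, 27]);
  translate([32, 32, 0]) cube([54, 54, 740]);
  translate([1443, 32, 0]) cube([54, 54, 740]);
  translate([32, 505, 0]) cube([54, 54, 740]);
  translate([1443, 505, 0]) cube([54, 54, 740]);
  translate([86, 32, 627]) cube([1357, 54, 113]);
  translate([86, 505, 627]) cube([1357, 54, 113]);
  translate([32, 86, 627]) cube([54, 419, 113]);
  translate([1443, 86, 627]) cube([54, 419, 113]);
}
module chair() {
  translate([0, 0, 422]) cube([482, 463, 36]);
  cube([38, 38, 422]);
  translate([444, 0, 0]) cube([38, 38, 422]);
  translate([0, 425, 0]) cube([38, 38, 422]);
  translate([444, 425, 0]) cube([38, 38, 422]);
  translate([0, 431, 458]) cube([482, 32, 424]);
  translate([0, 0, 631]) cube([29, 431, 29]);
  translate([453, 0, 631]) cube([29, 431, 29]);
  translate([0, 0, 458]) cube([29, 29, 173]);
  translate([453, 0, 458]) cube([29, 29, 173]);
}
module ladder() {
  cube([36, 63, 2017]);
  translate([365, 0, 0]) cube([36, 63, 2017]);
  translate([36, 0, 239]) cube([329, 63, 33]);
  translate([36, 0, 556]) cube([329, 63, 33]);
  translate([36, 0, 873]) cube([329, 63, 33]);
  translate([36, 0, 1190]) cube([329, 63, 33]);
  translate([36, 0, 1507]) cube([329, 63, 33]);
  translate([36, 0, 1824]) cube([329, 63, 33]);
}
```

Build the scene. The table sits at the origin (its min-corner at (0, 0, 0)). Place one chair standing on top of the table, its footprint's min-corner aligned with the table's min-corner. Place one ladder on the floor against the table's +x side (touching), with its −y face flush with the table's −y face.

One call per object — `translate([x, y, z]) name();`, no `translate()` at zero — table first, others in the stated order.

table();
translate([0, 0, 767]) chair();
translate([1529, 0, 0]) ladder();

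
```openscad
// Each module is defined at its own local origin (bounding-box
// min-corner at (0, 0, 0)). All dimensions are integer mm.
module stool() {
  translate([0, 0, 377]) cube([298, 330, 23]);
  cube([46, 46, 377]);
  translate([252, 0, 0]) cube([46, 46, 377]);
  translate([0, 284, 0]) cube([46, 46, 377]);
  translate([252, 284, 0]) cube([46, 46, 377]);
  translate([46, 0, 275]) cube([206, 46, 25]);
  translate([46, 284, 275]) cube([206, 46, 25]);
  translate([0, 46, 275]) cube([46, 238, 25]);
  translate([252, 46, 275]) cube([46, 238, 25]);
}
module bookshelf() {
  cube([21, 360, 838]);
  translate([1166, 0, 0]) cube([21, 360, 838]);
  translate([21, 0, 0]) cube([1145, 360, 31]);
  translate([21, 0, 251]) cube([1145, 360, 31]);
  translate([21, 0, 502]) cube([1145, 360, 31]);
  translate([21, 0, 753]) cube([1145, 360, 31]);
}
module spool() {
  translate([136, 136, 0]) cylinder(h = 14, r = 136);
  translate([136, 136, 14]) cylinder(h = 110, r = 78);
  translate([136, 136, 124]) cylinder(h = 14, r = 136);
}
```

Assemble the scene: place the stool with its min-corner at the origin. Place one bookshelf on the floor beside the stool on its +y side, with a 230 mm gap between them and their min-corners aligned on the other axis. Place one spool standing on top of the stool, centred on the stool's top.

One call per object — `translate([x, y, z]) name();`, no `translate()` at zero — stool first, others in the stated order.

stool();
translate([0, 560, 0]) bookshelf();
translate([13, 29, 400]) spool();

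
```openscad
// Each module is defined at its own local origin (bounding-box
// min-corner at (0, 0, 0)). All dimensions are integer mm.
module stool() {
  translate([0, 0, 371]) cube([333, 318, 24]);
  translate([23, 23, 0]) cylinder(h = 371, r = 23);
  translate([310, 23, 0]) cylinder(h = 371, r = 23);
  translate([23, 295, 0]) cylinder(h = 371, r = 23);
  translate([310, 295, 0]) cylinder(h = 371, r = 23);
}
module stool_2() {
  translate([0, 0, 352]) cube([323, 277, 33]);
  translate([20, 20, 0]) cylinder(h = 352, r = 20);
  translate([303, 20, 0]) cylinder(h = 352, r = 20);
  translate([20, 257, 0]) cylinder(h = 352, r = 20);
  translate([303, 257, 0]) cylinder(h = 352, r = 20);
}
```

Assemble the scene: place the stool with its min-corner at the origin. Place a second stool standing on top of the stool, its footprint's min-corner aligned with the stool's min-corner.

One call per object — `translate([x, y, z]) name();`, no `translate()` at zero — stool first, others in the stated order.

stool();
translate([0, 0, 395]) stool_2();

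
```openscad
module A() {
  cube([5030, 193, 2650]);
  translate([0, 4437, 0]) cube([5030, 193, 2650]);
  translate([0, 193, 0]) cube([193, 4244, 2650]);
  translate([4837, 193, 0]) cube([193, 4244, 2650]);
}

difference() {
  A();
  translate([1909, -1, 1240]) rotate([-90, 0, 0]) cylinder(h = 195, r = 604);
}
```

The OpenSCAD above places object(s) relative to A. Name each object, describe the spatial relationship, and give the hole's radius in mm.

A is a house frame. The house frame has a circular hole through its front wall. The hole's radius is 604 mm.

The subtracted cylinder has r = 604 mm.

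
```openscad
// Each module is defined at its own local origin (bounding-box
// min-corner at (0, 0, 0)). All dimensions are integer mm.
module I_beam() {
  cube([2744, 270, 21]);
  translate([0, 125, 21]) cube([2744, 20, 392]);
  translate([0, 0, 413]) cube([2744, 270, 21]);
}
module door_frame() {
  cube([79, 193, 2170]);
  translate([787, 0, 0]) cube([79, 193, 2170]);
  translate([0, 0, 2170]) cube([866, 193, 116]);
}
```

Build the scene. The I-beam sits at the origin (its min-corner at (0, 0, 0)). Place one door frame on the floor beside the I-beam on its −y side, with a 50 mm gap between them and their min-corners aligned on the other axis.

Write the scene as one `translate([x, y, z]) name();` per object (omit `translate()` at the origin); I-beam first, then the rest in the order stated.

I_beam();
translate([0, -243, 0]) door_frame();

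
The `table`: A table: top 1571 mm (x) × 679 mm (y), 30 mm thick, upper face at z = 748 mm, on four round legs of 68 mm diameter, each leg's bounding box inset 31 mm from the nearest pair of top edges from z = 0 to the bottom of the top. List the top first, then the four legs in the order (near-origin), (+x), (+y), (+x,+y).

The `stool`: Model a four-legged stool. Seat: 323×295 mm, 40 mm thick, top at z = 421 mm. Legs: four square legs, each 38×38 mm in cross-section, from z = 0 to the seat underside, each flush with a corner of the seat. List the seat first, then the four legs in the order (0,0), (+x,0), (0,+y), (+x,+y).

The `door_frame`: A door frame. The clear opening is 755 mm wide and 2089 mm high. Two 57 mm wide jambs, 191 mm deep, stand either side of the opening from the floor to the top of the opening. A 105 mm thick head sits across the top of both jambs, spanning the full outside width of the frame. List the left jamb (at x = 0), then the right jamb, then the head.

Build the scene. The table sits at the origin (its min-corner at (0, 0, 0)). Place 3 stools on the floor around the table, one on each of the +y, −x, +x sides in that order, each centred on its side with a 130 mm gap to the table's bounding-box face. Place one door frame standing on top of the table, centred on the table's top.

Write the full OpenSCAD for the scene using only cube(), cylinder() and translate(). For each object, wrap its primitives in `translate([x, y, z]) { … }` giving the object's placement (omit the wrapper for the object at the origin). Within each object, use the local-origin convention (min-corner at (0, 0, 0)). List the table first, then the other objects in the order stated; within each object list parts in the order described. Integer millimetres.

translate([0, 0, 718]) cube([1571, 679, 30]);
translate([65, 65, 0]) cylinder(h = 718, r = 34);
translate([1506, 65, 0]) cylinder(h = 718, r = 34);
translate([65, 614, 0]) cylinder(h = 718, r = 34);
translate([1506, 614, 0]) cylinder(h = 718, r = 34);
translate([624, 809, 0]) {
  translate([0, 0, 381]) cube([323, 295, 40]);
  cube([38, 38, 381]);
  translate([285, 0, 0]) cube([38, 38, 381]);
  translate([0, 257, 0]) cube([38, 38, 381]);
  translate([285, 257, 0]) cube([38, 38, 381]);
}
translate([-453, 192, 0]) {
  translate([0, 0, 381]) cube([323, 295, 40]);
  cube([38, 38, 381]);
  translate([285, 0, 0]) cube([38, 38, 381]);
  translate([0, 257, 0]) cube([38, 38, 381]);
  translate([285, 257, 0]) cube([38, 38, 381]);
}
translate([1701, 192, 0]) {
  translate([0, 0, 381]) cube([323, 295, 40]);
  cube([38, 38, 381]);
  translate([285, 0, 0]) cube([38, 38, 381]);
  translate([0, 257, 0]) cube([38, 38, 381]);
  translate([285, 257, 0]) cube([38, 38, 381]);
}
translate([351, 244, 748]) {
  cube([57, 191, 2089]);
  translate([812, 0, 0]) cube([57, 191, 2089]);
  translate([0, 0, 2089]) cube([869, 191, 105]);
}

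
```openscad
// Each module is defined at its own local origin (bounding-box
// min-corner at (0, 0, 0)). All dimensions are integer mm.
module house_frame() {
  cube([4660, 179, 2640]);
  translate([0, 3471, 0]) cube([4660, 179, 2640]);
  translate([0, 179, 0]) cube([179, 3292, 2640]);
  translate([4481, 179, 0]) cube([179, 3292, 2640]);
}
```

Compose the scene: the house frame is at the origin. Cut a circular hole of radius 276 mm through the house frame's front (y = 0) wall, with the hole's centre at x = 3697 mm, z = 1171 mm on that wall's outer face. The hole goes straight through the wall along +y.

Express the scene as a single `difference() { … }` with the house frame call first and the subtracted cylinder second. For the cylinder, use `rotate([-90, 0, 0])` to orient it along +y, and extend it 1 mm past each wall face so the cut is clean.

difference() {
  house_frame();
  translate([3697, -1, 1171]) rotate([-90, 0, 0]) cylinder(h = 181, r = 276);
}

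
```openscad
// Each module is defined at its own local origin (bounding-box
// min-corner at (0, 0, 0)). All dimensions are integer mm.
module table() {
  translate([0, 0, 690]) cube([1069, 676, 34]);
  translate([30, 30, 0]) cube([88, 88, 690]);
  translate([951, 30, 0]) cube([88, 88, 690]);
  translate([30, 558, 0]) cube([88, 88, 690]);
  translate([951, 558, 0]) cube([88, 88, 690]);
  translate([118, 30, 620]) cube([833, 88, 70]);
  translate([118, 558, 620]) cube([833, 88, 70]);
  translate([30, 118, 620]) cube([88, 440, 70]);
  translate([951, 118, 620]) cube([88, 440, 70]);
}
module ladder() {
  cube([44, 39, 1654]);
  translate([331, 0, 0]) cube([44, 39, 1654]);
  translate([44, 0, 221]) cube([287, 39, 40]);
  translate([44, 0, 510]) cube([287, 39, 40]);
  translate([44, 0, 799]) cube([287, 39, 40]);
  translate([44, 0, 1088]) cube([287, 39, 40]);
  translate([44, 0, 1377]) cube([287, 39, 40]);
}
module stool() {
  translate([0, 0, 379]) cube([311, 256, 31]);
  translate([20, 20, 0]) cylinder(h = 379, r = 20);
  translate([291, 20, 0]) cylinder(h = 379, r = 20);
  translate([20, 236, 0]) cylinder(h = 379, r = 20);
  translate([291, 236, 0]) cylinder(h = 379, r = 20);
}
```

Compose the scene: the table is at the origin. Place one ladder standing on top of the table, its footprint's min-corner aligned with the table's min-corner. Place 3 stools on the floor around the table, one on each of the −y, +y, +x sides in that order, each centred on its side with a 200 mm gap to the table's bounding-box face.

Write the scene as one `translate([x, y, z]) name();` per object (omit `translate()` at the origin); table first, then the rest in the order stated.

table();
translate([0, 0, 724]) ladder();
translate([379, -456, 0]) stool();
translate([379, 876, 0]) stool();
translate([1269, 210, 0]) stool();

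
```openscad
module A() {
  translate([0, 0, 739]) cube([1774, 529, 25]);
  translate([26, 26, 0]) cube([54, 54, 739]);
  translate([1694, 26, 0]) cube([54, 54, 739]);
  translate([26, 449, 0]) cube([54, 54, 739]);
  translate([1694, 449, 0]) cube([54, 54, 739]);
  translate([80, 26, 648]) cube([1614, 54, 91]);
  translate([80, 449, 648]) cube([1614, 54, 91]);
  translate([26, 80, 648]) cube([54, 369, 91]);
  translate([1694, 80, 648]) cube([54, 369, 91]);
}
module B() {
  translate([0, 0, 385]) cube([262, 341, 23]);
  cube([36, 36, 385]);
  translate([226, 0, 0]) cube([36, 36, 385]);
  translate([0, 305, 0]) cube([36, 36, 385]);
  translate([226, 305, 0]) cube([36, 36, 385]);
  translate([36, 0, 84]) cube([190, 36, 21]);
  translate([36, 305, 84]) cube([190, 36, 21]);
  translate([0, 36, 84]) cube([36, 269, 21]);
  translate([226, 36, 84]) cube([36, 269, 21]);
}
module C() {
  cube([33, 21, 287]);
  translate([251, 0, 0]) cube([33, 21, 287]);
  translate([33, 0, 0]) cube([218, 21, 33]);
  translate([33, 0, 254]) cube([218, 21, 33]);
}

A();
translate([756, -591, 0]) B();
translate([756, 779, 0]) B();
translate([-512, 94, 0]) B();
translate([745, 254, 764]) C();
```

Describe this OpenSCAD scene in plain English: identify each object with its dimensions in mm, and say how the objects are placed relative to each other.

A is a rectangular dining table. The top is 1774×529×25 mm with its upper surface at z = 764 mm. It stands on four 54×54 mm square legs, each inset 26 mm from the nearest pair of top edges, running from the floor to the underside of the top. Four apron rails, 54 mm thick and 91 mm tall, run between adjacent legs with their top edges flush with the underside of the top and their outer faces flush with the legs' outer faces.

B is a four-legged stool. The seat is 262×341 mm, 23 mm thick, top at z = 408 mm. It stands on four square legs, each 36×36 mm in cross-section, from z = 0 to the seat underside, each flush with a corner of the seat. Four stretchers, 36 mm wide and 21 mm tall, connect adjacent legs with their undersides at z = 84 mm, each running between the inner faces of the legs it joins and aligned with the legs' outer faces on the other axis.

C is a picture frame with a 218×221 mm rectangular opening (x by z) and a uniform 33 mm border on every side. Frame depth is 21 mm along y. It is built from two vertical stiles running the full outside height and two horizontal rails spanning the gap between the stiles.

Three stools sit around the table at the −y, +y, −x sides. The picture frame is on top of the table, centred.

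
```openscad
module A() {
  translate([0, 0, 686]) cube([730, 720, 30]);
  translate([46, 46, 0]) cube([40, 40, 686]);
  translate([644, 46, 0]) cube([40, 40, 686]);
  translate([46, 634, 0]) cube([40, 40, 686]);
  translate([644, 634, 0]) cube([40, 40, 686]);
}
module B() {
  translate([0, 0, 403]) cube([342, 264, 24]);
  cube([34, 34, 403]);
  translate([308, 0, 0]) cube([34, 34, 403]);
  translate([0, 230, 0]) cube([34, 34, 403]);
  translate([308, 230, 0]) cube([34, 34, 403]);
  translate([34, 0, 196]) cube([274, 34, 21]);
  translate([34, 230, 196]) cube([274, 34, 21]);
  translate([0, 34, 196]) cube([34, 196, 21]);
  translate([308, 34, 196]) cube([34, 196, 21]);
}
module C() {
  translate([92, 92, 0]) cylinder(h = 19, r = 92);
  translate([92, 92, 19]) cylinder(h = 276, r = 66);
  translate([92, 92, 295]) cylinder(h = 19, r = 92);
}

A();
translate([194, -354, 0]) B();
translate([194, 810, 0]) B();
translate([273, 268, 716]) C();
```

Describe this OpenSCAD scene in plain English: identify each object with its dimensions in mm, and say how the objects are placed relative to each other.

A is a table: top 730 mm (x) × 720 mm (y), 30 mm thick, upper face at z = 716 mm, on four 40×40 mm square legs, each inset 46 mm from the nearest pair of top edges, running from z = 0 to the bottom of the top.

B is a four-legged stool. The seat is 342×264 mm, 24 mm thick, top at z = 427 mm. It stands on four square legs, each 34×34 mm in cross-section, from z = 0 to the seat underside, each flush with a corner of the seat. Four stretchers, 34 mm wide and 21 mm tall, connect adjacent legs with their undersides at z = 196 mm, each running between the inner faces of the legs it joins and aligned with the legs' outer faces on the other axis.

C is a spool: two coaxial disc flanges of radius 92 mm and thickness 19 mm, joined by a core cylinder of radius 66 mm and height 276 mm. The lower flange rests on z = 0 and the three cylinders share a vertical axis.

Two stools sit around the table at the −y, +y sides. The spool is on top of the table, centred.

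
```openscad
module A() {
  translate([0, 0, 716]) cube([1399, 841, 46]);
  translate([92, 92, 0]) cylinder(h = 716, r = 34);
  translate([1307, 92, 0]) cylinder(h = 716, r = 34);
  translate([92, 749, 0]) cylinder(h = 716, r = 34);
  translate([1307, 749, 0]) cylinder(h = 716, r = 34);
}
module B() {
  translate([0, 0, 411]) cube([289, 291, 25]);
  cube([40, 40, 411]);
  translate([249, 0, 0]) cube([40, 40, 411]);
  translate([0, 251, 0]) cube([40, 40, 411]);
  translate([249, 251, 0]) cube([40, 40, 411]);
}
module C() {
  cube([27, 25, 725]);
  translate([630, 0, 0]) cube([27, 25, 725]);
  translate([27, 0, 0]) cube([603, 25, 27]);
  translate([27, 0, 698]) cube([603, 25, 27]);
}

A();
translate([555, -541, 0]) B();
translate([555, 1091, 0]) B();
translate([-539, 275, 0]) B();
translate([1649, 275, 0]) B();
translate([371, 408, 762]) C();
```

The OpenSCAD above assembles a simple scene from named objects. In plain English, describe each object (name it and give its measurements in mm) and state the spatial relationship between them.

A is a rectangular dining table. The top is 1399×841×46 mm with its upper surface at z = 762 mm. It stands on four round legs of 68 mm diameter, each leg's bounding box inset 58 mm from the nearest pair of top edges, running from the floor to the underside of the top.

B is a four-legged stool. The seat is 289×291 mm, 25 mm thick, top at z = 436 mm. It stands on four square legs, each 40×40 mm in cross-section, from z = 0 to the seat underside, each flush with a corner of the seat.

C is a rectangular picture frame lying in the x–z plane (depth along y). The opening is 603 mm wide (x) by 671 mm tall (z), surrounded by a border 27 mm wide on all four sides. The frame is 25 mm deep and is made of two full-height vertical stiles with two horizontal rails fitted between them.

Four stools sit around the table at the −y, +y, −x, +x sides. The picture frame is on top of the table, centred.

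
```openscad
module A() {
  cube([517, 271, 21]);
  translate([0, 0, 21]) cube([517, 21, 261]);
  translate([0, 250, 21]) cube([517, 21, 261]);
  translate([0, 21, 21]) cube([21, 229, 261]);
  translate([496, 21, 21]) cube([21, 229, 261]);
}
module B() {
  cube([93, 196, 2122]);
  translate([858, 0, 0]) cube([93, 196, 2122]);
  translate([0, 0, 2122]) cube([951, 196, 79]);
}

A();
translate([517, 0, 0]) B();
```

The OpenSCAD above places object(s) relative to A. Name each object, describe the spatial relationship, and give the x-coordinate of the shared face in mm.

The open box's +x face and the door frame's −x face are both at x = 517 mm.

A is an open box. B is a door frame. The door frame is against the open box's +x side, with their −y faces flush. The x-coordinate of the shared face is 517 mm.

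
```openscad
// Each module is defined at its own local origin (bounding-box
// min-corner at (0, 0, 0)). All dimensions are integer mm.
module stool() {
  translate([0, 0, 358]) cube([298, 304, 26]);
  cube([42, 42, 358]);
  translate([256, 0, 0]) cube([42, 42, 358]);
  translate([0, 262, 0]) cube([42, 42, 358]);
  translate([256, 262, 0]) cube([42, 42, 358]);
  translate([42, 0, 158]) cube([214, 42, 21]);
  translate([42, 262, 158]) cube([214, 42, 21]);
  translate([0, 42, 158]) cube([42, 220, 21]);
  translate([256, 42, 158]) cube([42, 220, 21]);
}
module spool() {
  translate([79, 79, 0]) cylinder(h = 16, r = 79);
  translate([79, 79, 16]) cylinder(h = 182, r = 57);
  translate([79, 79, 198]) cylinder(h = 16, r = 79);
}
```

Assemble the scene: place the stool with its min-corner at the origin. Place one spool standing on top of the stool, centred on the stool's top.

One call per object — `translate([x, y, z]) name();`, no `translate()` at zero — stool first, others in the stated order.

stool();
translate([70, 73, 384]) spool();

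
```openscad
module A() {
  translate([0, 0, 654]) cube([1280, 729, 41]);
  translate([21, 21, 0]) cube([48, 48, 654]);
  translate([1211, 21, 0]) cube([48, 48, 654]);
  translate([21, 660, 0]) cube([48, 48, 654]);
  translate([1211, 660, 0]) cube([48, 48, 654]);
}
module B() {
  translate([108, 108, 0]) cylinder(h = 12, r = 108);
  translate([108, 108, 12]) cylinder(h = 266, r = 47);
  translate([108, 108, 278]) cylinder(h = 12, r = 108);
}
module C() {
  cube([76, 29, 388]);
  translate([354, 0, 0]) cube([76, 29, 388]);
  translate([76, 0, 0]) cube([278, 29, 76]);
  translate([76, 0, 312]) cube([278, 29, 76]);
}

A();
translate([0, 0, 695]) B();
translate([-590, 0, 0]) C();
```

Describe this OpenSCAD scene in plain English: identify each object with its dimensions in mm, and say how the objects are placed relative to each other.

A is a table: top 1280 mm (x) × 729 mm (y), 41 mm thick, upper face at z = 695 mm, on four 48×48 mm square legs, each inset 21 mm from the nearest pair of top edges, running from z = 0 to the bottom of the top.

B is a spool: two coaxial disc flanges of radius 108 mm and thickness 12 mm, joined by a core cylinder of radius 47 mm and height 266 mm. The lower flange rests on z = 0 and the three cylinders share a vertical axis.

C is a rectangular picture frame lying in the x–z plane (depth along y). The opening is 278 mm wide (x) by 236 mm tall (z), surrounded by a border 76 mm wide on all four sides. The frame is 29 mm deep and is made of two full-height vertical stiles with two horizontal rails fitted between them.

The spool is on top of the table. The picture frame is on the floor beside the table on its −x side.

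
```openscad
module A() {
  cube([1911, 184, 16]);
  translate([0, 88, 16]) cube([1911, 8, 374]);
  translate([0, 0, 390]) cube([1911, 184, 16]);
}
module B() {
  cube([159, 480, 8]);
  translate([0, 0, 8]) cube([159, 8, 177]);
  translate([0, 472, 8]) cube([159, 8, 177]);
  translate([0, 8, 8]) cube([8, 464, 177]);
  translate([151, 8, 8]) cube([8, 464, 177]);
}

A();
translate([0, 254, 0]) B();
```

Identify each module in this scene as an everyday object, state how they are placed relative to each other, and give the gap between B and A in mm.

A is an I-beam. B is an open box. The open box is on the floor beside the I-beam on its +y side. The gap between the open box and the I-beam is 70 mm.

The open box's nearest face is 70 mm from the I-beam's +y face.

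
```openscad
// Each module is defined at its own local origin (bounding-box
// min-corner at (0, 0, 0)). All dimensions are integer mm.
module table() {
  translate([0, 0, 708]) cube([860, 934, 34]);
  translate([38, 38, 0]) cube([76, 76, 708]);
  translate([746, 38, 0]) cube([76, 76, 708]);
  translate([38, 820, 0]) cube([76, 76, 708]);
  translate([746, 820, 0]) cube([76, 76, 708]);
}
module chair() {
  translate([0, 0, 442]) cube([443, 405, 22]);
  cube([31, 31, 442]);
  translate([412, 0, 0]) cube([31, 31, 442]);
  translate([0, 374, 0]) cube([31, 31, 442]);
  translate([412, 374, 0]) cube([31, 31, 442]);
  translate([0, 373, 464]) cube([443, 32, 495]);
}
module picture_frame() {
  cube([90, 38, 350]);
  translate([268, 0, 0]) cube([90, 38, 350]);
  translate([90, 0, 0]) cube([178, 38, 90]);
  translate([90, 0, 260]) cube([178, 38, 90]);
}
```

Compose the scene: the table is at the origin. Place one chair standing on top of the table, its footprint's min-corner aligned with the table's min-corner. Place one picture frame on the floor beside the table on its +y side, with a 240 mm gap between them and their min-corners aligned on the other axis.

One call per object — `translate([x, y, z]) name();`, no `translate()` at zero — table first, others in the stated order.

table();
translate([0, 0, 742]) chair();
translate([0, 1174, 0]) picture_frame();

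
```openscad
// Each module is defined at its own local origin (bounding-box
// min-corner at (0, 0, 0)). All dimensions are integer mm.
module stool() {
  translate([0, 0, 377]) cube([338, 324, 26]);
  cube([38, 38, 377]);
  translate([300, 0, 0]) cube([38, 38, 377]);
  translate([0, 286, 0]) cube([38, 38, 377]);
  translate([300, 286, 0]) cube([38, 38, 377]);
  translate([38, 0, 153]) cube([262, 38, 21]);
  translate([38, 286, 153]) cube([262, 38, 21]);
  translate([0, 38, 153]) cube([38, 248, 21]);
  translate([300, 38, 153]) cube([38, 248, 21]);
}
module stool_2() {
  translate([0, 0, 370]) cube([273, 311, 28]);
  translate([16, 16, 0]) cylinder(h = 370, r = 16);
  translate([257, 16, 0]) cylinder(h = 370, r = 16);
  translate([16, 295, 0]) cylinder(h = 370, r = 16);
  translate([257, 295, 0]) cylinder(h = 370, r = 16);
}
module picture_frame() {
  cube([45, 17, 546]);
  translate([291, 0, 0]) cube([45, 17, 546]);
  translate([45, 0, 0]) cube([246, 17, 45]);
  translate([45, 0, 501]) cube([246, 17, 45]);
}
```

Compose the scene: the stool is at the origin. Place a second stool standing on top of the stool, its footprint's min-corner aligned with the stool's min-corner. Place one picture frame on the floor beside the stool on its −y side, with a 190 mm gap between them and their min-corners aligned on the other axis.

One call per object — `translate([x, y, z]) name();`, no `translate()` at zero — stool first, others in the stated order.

stool();
translate([0, 0, 403]) stool_2();
translate([0, -207, 0]) picture_frame();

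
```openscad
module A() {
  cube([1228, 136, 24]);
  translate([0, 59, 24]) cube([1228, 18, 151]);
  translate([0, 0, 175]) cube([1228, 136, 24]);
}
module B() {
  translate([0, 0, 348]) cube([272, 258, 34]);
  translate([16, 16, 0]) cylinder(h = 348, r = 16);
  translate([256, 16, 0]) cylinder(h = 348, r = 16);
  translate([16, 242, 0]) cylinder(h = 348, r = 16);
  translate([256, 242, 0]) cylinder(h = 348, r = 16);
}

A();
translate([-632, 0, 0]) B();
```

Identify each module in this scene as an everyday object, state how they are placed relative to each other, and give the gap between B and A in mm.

A is an I-beam. B is a stool. The stool is on the floor beside the I-beam on its −x side. The gap between the stool and the I-beam is 360 mm.

The stool's nearest face is 360 mm from the I-beam's −x face.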